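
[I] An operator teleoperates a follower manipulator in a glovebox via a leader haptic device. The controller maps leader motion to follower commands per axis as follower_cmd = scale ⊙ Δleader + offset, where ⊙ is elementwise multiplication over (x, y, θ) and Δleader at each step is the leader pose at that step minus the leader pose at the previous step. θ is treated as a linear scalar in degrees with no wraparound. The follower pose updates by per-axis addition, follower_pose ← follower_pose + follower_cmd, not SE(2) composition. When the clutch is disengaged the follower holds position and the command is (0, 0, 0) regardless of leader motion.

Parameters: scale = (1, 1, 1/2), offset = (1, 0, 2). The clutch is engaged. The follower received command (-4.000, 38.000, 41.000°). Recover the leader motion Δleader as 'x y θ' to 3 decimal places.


axis x: (-4.000 − 1) / (1) = -5.000
axis y: (38.000 − 0) / (1) = 38.000
axis θ: (41.000 − 2) / (1/2) = 78.000

-5.000 38.000 78.000


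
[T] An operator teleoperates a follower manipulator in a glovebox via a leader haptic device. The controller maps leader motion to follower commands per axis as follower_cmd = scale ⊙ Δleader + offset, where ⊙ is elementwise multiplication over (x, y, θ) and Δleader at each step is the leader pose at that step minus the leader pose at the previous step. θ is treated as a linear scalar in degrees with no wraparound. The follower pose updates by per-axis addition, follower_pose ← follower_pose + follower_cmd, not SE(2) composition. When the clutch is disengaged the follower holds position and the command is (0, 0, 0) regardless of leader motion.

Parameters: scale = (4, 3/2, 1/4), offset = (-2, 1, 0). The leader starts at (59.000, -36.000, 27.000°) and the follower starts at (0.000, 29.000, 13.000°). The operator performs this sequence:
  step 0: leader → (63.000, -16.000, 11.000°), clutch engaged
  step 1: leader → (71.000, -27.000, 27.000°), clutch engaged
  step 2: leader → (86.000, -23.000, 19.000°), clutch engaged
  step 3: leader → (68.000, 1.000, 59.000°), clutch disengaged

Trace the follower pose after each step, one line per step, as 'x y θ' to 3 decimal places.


14.000 60.000 9.000
44.000 44.500 13.000
102.000 51.500 11.000
102.000 51.500 11.000

step 0: Δleader=(4.000, 20.000, -16.000°), engaged; cmd=(14.000, 31.000, -4.000°) → follower=(14.000, 60.000, 9.000°)
step 1: Δleader=(8.000, -11.000, 16.000°), engaged; cmd=(30.000, -15.500, 4.000°) → follower=(44.000, 44.500, 13.000°)
step 2: Δleader=(15.000, 4.000, -8.000°), engaged; cmd=(58.000, 7.000, -2.000°) → follower=(102.000, 51.500, 11.000°)
step 3: Δleader=(-18.000, 24.000, 40.000°), disengaged; cmd=(0,0,0) → follower holds at (102.000, 51.500, 11.000°)


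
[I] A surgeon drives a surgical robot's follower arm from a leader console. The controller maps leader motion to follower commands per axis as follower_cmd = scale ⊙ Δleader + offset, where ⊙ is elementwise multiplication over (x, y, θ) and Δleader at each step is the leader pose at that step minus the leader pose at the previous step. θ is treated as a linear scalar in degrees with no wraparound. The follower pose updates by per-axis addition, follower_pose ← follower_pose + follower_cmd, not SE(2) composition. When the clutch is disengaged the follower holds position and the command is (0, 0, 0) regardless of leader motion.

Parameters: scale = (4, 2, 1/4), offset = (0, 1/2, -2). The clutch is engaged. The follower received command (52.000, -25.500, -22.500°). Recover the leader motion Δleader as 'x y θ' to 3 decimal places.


13.000 -13.000 -82.000

axis x: (52.000 − 0) / (4) = 13.000
axis y: (-25.500 − 1/2) / (2) = -13.000
axis θ: (-22.500 − -2) / (1/4) = -82.000


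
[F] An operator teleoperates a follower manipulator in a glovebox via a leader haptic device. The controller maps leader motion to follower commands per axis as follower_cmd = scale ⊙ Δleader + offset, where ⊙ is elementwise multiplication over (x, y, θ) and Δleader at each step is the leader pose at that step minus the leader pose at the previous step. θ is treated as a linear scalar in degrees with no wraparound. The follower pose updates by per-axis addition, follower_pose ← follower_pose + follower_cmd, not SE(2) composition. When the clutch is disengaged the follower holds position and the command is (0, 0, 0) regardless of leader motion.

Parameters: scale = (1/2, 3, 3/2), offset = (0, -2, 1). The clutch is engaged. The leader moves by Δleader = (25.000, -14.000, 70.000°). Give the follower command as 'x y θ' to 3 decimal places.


12.500 -44.000 106.000

axis x: 1/2·25.000 + 0 = 12.500
axis y: 3·-14.000 + -2 = -44.000
axis θ: 3/2·70.000 + 1 = 106.000


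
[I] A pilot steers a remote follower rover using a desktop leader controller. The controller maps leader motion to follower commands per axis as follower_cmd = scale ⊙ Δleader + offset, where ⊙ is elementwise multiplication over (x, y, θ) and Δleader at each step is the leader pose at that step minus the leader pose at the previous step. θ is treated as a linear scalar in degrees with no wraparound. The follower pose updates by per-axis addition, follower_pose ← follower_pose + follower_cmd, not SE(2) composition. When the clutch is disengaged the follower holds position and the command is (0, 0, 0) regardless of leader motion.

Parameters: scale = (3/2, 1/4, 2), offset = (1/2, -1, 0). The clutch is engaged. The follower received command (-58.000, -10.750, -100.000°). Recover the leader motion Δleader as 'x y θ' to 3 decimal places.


-39.000 -39.000 -50.000

axis x: (-58.000 − 1/2) / (3/2) = -39.000
axis y: (-10.750 − -1) / (1/4) = -39.000
axis θ: (-100.000 − 0) / (2) = -50.000


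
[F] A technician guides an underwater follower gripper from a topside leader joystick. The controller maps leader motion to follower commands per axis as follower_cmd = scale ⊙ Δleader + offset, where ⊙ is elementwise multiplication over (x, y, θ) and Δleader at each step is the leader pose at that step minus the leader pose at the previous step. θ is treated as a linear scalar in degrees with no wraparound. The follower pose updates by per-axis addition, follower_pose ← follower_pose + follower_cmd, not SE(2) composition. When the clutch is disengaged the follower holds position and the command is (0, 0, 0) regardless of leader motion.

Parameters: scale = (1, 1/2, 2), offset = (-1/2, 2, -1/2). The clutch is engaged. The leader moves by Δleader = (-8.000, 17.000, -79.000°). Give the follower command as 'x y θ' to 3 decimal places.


-8.500 10.500 -158.500

axis x: 1·-8.000 + -1/2 = -8.500
axis y: 1/2·17.000 + 2 = 10.500
axis θ: 2·-79.000 + -1/2 = -158.500


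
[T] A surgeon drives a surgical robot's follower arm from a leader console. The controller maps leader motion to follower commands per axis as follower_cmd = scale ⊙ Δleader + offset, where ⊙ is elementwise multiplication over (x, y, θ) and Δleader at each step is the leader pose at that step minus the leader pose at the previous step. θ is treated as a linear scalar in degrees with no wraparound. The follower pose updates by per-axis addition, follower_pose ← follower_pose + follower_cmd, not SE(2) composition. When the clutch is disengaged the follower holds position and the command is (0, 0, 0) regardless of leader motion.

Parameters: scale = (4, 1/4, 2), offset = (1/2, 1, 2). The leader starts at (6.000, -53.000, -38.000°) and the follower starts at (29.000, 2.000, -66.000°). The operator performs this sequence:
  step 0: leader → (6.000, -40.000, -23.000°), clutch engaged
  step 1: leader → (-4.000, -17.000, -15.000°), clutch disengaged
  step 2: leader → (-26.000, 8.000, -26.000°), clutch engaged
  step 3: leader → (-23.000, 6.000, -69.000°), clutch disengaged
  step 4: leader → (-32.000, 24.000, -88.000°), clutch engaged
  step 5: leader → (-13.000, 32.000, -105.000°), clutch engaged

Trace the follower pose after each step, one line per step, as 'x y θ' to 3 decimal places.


29.500 6.250 -34.000
29.500 6.250 -34.000
-58.000 13.500 -54.000
-58.000 13.500 -54.000
-93.500 19.000 -90.000
-17.000 22.000 -122.000

step 0: Δleader=(0.000, 13.000, 15.000°), engaged; cmd=(0.500, 4.250, 32.000°) → follower=(29.500, 6.250, -34.000°)
step 1: Δleader=(-10.000, 23.000, 8.000°), disengaged; cmd=(0,0,0) → follower holds at (29.500, 6.250, -34.000°)
step 2: Δleader=(-22.000, 25.000, -11.000°), engaged; cmd=(-87.500, 7.250, -20.000°) → follower=(-58.000, 13.500, -54.000°)
step 3: Δleader=(3.000, -2.000, -43.000°), disengaged; cmd=(0,0,0) → follower holds at (-58.000, 13.500, -54.000°)
step 4: Δleader=(-9.000, 18.000, -19.000°), engaged; cmd=(-35.500, 5.500, -36.000°) → follower=(-93.500, 19.000, -90.000°)
step 5: Δleader=(19.000, 8.000, -17.000°), engaged; cmd=(76.500, 3.000, -32.000°) → follower=(-17.000, 22.000, -122.000°)


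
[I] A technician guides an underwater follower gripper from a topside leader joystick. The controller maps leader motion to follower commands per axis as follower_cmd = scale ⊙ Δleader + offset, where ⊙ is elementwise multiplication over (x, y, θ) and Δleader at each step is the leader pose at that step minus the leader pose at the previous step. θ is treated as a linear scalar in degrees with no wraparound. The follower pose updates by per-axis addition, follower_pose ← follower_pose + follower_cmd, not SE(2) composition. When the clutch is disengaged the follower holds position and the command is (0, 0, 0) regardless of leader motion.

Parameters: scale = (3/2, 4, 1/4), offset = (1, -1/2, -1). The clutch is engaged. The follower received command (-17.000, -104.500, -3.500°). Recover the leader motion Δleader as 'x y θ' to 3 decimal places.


-12.000 -26.000 -10.000

axis x: (-17.000 − 1) / (3/2) = -12.000
axis y: (-104.500 − -1/2) / (4) = -26.000
axis θ: (-3.500 − -1) / (1/4) = -10.000


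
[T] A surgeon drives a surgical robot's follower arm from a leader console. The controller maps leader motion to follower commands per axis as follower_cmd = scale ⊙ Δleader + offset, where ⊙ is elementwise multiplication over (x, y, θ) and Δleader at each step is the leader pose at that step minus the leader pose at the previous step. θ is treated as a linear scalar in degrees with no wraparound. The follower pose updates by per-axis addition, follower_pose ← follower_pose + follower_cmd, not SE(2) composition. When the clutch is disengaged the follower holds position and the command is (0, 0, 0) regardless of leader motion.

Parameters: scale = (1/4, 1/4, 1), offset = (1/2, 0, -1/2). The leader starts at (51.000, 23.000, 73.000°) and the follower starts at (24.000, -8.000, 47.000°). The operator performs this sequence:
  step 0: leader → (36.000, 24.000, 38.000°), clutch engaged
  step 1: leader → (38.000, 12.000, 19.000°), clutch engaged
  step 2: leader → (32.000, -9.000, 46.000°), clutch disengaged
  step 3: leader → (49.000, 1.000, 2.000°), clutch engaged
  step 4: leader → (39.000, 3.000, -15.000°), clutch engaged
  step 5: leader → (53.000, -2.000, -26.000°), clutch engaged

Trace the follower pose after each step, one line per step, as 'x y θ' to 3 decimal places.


step 0: Δleader=(-15.000, 1.000, -35.000°), engaged; cmd=(-3.250, 0.250, -35.500°) → follower=(20.750, -7.750, 11.500°)
step 1: Δleader=(2.000, -12.000, -19.000°), engaged; cmd=(1.000, -3.000, -19.500°) → follower=(21.750, -10.750, -8.000°)
step 2: Δleader=(-6.000, -21.000, 27.000°), disengaged; cmd=(0,0,0) → follower holds at (21.750, -10.750, -8.000°)
step 3: Δleader=(17.000, 10.000, -44.000°), engaged; cmd=(4.750, 2.500, -44.500°) → follower=(26.500, -8.250, -52.500°)
step 4: Δleader=(-10.000, 2.000, -17.000°), engaged; cmd=(-2.000, 0.500, -17.500°) → follower=(24.500, -7.750, -70.000°)
step 5: Δleader=(14.000, -5.000, -11.000°), engaged; cmd=(4.000, -1.250, -11.500°) → follower=(28.500, -9.000, -81.500°)

20.750 -7.750 11.500
21.750 -10.750 -8.000
21.750 -10.750 -8.000
26.500 -8.250 -52.500
24.500 -7.750 -70.000
28.500 -9.000 -81.500


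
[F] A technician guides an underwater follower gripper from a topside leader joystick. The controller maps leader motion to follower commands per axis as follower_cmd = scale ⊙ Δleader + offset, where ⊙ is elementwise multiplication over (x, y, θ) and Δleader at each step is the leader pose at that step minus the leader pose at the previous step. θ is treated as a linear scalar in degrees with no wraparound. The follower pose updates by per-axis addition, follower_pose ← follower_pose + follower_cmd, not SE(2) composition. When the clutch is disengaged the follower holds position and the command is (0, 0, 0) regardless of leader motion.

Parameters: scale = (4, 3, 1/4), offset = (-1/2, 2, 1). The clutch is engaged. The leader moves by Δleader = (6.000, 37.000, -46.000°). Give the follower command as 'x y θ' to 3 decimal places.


axis x: 4·6.000 + -1/2 = 23.500
axis y: 3·37.000 + 2 = 113.000
axis θ: 1/4·-46.000 + 1 = -10.500

23.500 113.000 -10.500


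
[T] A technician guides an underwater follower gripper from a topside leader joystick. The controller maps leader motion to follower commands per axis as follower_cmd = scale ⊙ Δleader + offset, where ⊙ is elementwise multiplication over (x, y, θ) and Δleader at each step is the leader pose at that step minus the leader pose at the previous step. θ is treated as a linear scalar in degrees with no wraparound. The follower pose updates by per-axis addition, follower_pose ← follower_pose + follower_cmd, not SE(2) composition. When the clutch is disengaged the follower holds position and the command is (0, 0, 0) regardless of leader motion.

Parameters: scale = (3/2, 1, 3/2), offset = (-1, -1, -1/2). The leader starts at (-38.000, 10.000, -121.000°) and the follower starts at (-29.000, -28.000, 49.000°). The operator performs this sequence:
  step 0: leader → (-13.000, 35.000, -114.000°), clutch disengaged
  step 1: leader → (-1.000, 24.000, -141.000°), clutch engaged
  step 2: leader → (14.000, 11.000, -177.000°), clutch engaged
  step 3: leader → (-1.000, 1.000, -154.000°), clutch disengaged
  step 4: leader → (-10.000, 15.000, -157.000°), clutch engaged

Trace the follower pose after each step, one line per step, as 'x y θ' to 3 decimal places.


step 0: Δleader=(25.000, 25.000, 7.000°), disengaged; cmd=(0,0,0) → follower holds at (-29.000, -28.000, 49.000°)
step 1: Δleader=(12.000, -11.000, -27.000°), engaged; cmd=(17.000, -12.000, -41.000°) → follower=(-12.000, -40.000, 8.000°)
step 2: Δleader=(15.000, -13.000, -36.000°), engaged; cmd=(21.500, -14.000, -54.500°) → follower=(9.500, -54.000, -46.500°)
step 3: Δleader=(-15.000, -10.000, 23.000°), disengaged; cmd=(0,0,0) → follower holds at (9.500, -54.000, -46.500°)
step 4: Δleader=(-9.000, 14.000, -3.000°), engaged; cmd=(-14.500, 13.000, -5.000°) → follower=(-5.000, -41.000, -51.500°)

-29.000 -28.000 49.000
-12.000 -40.000 8.000
9.500 -54.000 -46.500
9.500 -54.000 -46.500
-5.000 -41.000 -51.500


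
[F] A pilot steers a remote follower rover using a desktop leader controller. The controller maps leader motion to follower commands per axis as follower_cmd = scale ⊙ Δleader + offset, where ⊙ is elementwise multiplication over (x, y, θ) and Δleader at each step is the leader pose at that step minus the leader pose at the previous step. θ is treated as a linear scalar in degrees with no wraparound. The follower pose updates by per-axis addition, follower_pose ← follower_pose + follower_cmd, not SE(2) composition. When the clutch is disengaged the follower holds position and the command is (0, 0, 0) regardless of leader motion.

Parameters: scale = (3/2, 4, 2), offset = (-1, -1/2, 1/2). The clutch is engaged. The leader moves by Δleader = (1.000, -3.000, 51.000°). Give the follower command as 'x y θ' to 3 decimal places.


axis x: 3/2·1.000 + -1 = 0.500
axis y: 4·-3.000 + -1/2 = -12.500
axis θ: 2·51.000 + 1/2 = 102.500

0.500 -12.500 102.500


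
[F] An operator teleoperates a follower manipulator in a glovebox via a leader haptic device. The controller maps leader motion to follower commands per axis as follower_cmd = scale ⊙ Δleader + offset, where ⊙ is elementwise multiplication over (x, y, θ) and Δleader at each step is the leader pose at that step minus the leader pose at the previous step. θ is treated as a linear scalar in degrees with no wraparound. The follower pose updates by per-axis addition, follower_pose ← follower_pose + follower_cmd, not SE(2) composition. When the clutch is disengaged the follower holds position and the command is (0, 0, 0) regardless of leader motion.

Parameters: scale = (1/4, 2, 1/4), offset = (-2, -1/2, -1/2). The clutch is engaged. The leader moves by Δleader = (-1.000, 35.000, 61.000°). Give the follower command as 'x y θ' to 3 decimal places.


-2.250 69.500 14.750

axis x: 1/4·-1.000 + -2 = -2.250
axis y: 2·35.000 + -1/2 = 69.500
axis θ: 1/4·61.000 + -1/2 = 14.750


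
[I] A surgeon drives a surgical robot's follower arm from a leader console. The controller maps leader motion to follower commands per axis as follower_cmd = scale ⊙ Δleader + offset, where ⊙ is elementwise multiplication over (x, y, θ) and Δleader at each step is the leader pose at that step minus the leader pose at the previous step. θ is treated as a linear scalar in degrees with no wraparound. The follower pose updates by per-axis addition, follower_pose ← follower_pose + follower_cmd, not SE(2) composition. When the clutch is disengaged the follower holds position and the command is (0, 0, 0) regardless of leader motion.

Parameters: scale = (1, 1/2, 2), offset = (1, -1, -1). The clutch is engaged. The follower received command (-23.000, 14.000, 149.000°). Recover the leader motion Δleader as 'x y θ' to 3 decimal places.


axis x: (-23.000 − 1) / (1) = -24.000
axis y: (14.000 − -1) / (1/2) = 30.000
axis θ: (149.000 − -1) / (2) = 75.000

-24.000 30.000 75.000


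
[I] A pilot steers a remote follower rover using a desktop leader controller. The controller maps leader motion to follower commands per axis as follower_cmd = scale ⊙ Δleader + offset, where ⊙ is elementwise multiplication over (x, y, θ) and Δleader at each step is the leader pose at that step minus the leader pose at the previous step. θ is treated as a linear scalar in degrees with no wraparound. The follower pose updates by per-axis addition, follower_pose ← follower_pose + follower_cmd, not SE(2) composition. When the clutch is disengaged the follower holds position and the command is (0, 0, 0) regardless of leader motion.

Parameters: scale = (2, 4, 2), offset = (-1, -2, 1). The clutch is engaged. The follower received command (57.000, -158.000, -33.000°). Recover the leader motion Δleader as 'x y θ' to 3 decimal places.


axis x: (57.000 − -1) / (2) = 29.000
axis y: (-158.000 − -2) / (4) = -39.000
axis θ: (-33.000 − 1) / (2) = -17.000

29.000 -39.000 -17.000


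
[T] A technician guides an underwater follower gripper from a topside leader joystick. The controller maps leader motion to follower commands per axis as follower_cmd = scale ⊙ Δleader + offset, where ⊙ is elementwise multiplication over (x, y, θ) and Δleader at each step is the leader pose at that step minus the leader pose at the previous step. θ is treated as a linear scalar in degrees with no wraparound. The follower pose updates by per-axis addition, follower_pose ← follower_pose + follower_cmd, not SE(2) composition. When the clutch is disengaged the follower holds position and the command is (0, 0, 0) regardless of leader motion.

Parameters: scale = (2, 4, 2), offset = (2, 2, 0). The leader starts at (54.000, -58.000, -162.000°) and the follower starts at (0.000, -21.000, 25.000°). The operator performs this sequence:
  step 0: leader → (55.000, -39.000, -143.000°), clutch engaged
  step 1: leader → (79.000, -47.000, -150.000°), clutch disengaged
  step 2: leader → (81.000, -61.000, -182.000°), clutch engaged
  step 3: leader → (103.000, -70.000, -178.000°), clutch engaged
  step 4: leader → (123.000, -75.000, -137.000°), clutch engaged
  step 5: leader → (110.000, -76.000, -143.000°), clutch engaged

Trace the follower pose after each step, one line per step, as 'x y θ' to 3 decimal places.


step 0: Δleader=(1.000, 19.000, 19.000°), engaged; cmd=(4.000, 78.000, 38.000°) → follower=(4.000, 57.000, 63.000°)
step 1: Δleader=(24.000, -8.000, -7.000°), disengaged; cmd=(0,0,0) → follower holds at (4.000, 57.000, 63.000°)
step 2: Δleader=(2.000, -14.000, -32.000°), engaged; cmd=(6.000, -54.000, -64.000°) → follower=(10.000, 3.000, -1.000°)
step 3: Δleader=(22.000, -9.000, 4.000°), engaged; cmd=(46.000, -34.000, 8.000°) → follower=(56.000, -31.000, 7.000°)
step 4: Δleader=(20.000, -5.000, 41.000°), engaged; cmd=(42.000, -18.000, 82.000°) → follower=(98.000, -49.000, 89.000°)
step 5: Δleader=(-13.000, -1.000, -6.000°), engaged; cmd=(-24.000, -2.000, -12.000°) → follower=(74.000, -51.000, 77.000°)

4.000 57.000 63.000
4.000 57.000 63.000
10.000 3.000 -1.000
56.000 -31.000 7.000
98.000 -49.000 89.000
74.000 -51.000 77.000


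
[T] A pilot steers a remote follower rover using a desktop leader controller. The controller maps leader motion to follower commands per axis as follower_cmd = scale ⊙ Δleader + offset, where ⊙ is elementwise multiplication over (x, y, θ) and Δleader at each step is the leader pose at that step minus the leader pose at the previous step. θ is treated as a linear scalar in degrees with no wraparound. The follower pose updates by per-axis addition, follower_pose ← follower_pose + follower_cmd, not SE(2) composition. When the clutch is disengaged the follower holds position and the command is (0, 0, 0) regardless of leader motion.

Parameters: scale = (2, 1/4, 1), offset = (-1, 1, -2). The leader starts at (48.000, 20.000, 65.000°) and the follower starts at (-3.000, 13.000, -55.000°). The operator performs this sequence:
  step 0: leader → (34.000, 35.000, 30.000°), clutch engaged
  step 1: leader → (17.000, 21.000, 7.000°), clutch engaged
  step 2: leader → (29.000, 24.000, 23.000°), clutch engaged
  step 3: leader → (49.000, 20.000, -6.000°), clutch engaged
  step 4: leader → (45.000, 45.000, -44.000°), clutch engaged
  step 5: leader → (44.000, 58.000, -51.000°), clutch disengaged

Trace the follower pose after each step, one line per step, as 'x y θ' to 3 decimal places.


step 0: Δleader=(-14.000, 15.000, -35.000°), engaged; cmd=(-29.000, 4.750, -37.000°) → follower=(-32.000, 17.750, -92.000°)
step 1: Δleader=(-17.000, -14.000, -23.000°), engaged; cmd=(-35.000, -2.500, -25.000°) → follower=(-67.000, 15.250, -117.000°)
step 2: Δleader=(12.000, 3.000, 16.000°), engaged; cmd=(23.000, 1.750, 14.000°) → follower=(-44.000, 17.000, -103.000°)
step 3: Δleader=(20.000, -4.000, -29.000°), engaged; cmd=(39.000, 0.000, -31.000°) → follower=(-5.000, 17.000, -134.000°)
step 4: Δleader=(-4.000, 25.000, -38.000°), engaged; cmd=(-9.000, 7.250, -40.000°) → follower=(-14.000, 24.250, -174.000°)
step 5: Δleader=(-1.000, 13.000, -7.000°), disengaged; cmd=(0,0,0) → follower holds at (-14.000, 24.250, -174.000°)

-32.000 17.750 -92.000
-67.000 15.250 -117.000
-44.000 17.000 -103.000
-5.000 17.000 -134.000
-14.000 24.250 -174.000
-14.000 24.250 -174.000


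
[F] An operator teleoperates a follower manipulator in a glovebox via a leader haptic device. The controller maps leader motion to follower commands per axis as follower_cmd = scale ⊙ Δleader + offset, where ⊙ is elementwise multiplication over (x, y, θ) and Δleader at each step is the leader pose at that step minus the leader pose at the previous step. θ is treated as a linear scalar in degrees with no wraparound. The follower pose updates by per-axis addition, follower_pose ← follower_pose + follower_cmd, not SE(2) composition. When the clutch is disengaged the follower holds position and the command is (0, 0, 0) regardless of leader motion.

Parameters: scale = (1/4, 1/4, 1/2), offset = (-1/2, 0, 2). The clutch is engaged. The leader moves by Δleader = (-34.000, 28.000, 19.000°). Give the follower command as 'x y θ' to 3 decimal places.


-9.000 7.000 11.500

axis x: 1/4·-34.000 + -1/2 = -9.000
axis y: 1/4·28.000 + 0 = 7.000
axis θ: 1/2·19.000 + 2 = 11.500


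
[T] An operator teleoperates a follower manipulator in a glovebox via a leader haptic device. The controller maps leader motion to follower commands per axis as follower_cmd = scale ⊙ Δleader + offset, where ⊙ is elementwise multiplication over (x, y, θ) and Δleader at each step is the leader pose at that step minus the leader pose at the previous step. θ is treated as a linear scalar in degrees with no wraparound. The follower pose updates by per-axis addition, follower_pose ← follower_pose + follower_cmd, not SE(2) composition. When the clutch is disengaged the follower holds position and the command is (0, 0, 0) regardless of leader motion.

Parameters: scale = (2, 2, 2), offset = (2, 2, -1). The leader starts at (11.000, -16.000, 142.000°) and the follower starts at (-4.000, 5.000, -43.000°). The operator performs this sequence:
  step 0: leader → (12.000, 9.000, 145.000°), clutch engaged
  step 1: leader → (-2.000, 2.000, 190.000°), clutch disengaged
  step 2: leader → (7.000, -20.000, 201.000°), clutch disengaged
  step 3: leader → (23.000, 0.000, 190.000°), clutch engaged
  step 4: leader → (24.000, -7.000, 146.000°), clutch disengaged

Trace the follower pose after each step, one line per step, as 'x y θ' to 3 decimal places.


step 0: Δleader=(1.000, 25.000, 3.000°), engaged; cmd=(4.000, 52.000, 5.000°) → follower=(0.000, 57.000, -38.000°)
step 1: Δleader=(-14.000, -7.000, 45.000°), disengaged; cmd=(0,0,0) → follower holds at (0.000, 57.000, -38.000°)
step 2: Δleader=(9.000, -22.000, 11.000°), disengaged; cmd=(0,0,0) → follower holds at (0.000, 57.000, -38.000°)
step 3: Δleader=(16.000, 20.000, -11.000°), engaged; cmd=(34.000, 42.000, -23.000°) → follower=(34.000, 99.000, -61.000°)
step 4: Δleader=(1.000, -7.000, -44.000°), disengaged; cmd=(0,0,0) → follower holds at (34.000, 99.000, -61.000°)

0.000 57.000 -38.000
0.000 57.000 -38.000
0.000 57.000 -38.000
34.000 99.000 -61.000
34.000 99.000 -61.000


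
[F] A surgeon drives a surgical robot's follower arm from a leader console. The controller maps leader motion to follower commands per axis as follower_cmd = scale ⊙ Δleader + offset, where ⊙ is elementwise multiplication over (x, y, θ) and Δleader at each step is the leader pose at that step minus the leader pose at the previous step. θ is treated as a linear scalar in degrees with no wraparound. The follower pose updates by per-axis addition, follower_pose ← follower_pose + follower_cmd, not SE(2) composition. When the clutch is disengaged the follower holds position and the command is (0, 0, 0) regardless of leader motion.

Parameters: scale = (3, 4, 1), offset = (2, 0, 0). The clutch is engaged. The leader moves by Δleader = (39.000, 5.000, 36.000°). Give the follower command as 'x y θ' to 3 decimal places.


axis x: 3·39.000 + 2 = 119.000
axis y: 4·5.000 + 0 = 20.000
axis θ: 1·36.000 + 0 = 36.000

119.000 20.000 36.000


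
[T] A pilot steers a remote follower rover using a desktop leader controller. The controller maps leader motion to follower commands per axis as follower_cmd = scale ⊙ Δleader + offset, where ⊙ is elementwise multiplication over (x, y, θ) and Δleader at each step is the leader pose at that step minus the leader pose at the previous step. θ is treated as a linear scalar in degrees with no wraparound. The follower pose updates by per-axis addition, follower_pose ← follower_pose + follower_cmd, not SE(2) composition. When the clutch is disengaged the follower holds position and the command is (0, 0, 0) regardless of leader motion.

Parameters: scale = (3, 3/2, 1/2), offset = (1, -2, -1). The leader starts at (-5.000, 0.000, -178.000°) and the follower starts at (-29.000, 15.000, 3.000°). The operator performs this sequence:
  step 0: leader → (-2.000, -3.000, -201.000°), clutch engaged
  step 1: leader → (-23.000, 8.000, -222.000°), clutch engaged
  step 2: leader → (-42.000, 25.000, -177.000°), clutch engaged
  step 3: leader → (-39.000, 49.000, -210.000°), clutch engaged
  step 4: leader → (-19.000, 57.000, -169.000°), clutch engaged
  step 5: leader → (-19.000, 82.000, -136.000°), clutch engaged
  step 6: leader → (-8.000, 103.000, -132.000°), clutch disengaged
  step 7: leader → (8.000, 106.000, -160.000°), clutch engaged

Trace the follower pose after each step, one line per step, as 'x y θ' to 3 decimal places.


step 0: Δleader=(3.000, -3.000, -23.000°), engaged; cmd=(10.000, -6.500, -12.500°) → follower=(-19.000, 8.500, -9.500°)
step 1: Δleader=(-21.000, 11.000, -21.000°), engaged; cmd=(-62.000, 14.500, -11.500°) → follower=(-81.000, 23.000, -21.000°)
step 2: Δleader=(-19.000, 17.000, 45.000°), engaged; cmd=(-56.000, 23.500, 21.500°) → follower=(-137.000, 46.500, 0.500°)
step 3: Δleader=(3.000, 24.000, -33.000°), engaged; cmd=(10.000, 34.000, -17.500°) → follower=(-127.000, 80.500, -17.000°)
step 4: Δleader=(20.000, 8.000, 41.000°), engaged; cmd=(61.000, 10.000, 19.500°) → follower=(-66.000, 90.500, 2.500°)
step 5: Δleader=(0.000, 25.000, 33.000°), engaged; cmd=(1.000, 35.500, 15.500°) → follower=(-65.000, 126.000, 18.000°)
step 6: Δleader=(11.000, 21.000, 4.000°), disengaged; cmd=(0,0,0) → follower holds at (-65.000, 126.000, 18.000°)
step 7: Δleader=(16.000, 3.000, -28.000°), engaged; cmd=(49.000, 2.500, -15.000°) → follower=(-16.000, 128.500, 3.000°)

-19.000 8.500 -9.500
-81.000 23.000 -21.000
-137.000 46.500 0.500
-127.000 80.500 -17.000
-66.000 90.500 2.500
-65.000 126.000 18.000
-65.000 126.000 18.000
-16.000 128.500 3.000


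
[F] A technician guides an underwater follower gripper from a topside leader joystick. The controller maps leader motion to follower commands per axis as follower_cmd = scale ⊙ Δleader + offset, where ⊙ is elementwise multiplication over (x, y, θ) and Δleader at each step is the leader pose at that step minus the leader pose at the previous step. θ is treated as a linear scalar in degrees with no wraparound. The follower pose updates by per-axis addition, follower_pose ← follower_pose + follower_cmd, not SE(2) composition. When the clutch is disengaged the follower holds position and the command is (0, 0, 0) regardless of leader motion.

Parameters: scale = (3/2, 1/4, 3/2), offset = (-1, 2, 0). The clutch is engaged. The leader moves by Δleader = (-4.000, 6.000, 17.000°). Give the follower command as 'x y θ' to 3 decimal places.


-7.000 3.500 25.500

axis x: 3/2·-4.000 + -1 = -7.000
axis y: 1/4·6.000 + 2 = 3.500
axis θ: 3/2·17.000 + 0 = 25.500


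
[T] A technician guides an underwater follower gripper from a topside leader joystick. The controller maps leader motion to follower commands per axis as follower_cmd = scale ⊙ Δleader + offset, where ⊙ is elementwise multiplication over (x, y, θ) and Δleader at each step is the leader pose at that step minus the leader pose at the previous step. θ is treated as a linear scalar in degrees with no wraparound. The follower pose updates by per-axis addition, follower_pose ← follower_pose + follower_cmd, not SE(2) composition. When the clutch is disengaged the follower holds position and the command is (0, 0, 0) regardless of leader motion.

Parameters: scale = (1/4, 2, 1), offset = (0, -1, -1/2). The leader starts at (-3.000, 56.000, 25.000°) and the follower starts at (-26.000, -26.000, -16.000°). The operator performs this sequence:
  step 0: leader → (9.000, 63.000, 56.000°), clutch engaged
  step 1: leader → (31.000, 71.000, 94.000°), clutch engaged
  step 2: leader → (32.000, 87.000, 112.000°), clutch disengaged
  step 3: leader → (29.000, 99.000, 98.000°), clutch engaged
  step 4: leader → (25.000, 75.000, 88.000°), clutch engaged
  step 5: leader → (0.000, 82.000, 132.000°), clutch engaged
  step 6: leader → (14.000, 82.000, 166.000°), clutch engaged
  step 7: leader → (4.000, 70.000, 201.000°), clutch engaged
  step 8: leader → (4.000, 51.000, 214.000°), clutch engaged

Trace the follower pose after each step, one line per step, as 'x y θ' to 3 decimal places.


-23.000 -13.000 14.500
-17.500 2.000 52.000
-17.500 2.000 52.000
-18.250 25.000 37.500
-19.250 -24.000 27.000
-25.500 -11.000 70.500
-22.000 -12.000 104.000
-24.500 -37.000 138.500
-24.500 -76.000 151.000

step 0: Δleader=(12.000, 7.000, 31.000°), engaged; cmd=(3.000, 13.000, 30.500°) → follower=(-23.000, -13.000, 14.500°)
step 1: Δleader=(22.000, 8.000, 38.000°), engaged; cmd=(5.500, 15.000, 37.500°) → follower=(-17.500, 2.000, 52.000°)
step 2: Δleader=(1.000, 16.000, 18.000°), disengaged; cmd=(0,0,0) → follower holds at (-17.500, 2.000, 52.000°)
step 3: Δleader=(-3.000, 12.000, -14.000°), engaged; cmd=(-0.750, 23.000, -14.500°) → follower=(-18.250, 25.000, 37.500°)
step 4: Δleader=(-4.000, -24.000, -10.000°), engaged; cmd=(-1.000, -49.000, -10.500°) → follower=(-19.250, -24.000, 27.000°)
step 5: Δleader=(-25.000, 7.000, 44.000°), engaged; cmd=(-6.250, 13.000, 43.500°) → follower=(-25.500, -11.000, 70.500°)
step 6: Δleader=(14.000, 0.000, 34.000°), engaged; cmd=(3.500, -1.000, 33.500°) → follower=(-22.000, -12.000, 104.000°)
step 7: Δleader=(-10.000, -12.000, 35.000°), engaged; cmd=(-2.500, -25.000, 34.500°) → follower=(-24.500, -37.000, 138.500°)
step 8: Δleader=(0.000, -19.000, 13.000°), engaged; cmd=(0.000, -39.000, 12.500°) → follower=(-24.500, -76.000, 151.000°)


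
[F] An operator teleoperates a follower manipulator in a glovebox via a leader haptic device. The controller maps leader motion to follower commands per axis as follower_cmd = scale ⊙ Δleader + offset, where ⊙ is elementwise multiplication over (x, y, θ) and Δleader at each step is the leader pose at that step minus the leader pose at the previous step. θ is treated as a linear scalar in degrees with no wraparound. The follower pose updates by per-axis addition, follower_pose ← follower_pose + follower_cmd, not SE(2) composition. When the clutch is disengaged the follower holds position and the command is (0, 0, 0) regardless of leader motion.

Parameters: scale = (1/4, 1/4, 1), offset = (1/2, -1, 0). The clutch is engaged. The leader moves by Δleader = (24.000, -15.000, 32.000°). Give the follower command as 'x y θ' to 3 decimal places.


axis x: 1/4·24.000 + 1/2 = 6.500
axis y: 1/4·-15.000 + -1 = -4.750
axis θ: 1·32.000 + 0 = 32.000

6.500 -4.750 32.000


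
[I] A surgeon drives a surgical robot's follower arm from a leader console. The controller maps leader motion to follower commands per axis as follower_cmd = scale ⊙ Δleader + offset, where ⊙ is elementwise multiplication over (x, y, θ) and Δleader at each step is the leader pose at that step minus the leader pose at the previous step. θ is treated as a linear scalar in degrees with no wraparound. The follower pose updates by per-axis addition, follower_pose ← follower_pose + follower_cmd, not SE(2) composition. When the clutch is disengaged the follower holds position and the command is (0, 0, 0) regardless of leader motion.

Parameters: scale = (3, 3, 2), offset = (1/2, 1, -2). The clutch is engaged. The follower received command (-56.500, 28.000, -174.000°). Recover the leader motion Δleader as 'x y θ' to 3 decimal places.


axis x: (-56.500 − 1/2) / (3) = -19.000
axis y: (28.000 − 1) / (3) = 9.000
axis θ: (-174.000 − -2) / (2) = -86.000

-19.000 9.000 -86.000


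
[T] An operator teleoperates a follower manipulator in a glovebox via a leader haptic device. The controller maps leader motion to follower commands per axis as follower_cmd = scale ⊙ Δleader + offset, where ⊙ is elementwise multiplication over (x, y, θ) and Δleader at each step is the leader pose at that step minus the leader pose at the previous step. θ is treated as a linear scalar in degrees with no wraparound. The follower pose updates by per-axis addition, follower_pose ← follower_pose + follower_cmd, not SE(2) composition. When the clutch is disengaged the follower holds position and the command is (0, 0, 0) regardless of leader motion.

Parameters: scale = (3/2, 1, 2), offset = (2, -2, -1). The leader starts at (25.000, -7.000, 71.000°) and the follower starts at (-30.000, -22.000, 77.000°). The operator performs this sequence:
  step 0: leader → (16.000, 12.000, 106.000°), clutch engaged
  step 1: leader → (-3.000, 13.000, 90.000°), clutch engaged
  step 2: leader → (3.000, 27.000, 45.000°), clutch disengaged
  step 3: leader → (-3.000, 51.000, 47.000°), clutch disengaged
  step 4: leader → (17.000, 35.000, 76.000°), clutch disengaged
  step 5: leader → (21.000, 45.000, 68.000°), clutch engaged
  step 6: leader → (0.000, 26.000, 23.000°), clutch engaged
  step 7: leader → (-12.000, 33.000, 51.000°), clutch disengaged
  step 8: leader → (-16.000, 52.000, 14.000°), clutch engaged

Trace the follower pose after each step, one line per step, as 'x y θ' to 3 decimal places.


step 0: Δleader=(-9.000, 19.000, 35.000°), engaged; cmd=(-11.500, 17.000, 69.000°) → follower=(-41.500, -5.000, 146.000°)
step 1: Δleader=(-19.000, 1.000, -16.000°), engaged; cmd=(-26.500, -1.000, -33.000°) → follower=(-68.000, -6.000, 113.000°)
step 2: Δleader=(6.000, 14.000, -45.000°), disengaged; cmd=(0,0,0) → follower holds at (-68.000, -6.000, 113.000°)
step 3: Δleader=(-6.000, 24.000, 2.000°), disengaged; cmd=(0,0,0) → follower holds at (-68.000, -6.000, 113.000°)
step 4: Δleader=(20.000, -16.000, 29.000°), disengaged; cmd=(0,0,0) → follower holds at (-68.000, -6.000, 113.000°)
step 5: Δleader=(4.000, 10.000, -8.000°), engaged; cmd=(8.000, 8.000, -17.000°) → follower=(-60.000, 2.000, 96.000°)
step 6: Δleader=(-21.000, -19.000, -45.000°), engaged; cmd=(-29.500, -21.000, -91.000°) → follower=(-89.500, -19.000, 5.000°)
step 7: Δleader=(-12.000, 7.000, 28.000°), disengaged; cmd=(0,0,0) → follower holds at (-89.500, -19.000, 5.000°)
step 8: Δleader=(-4.000, 19.000, -37.000°), engaged; cmd=(-4.000, 17.000, -75.000°) → follower=(-93.500, -2.000, -70.000°)

-41.500 -5.000 146.000
-68.000 -6.000 113.000
-68.000 -6.000 113.000
-68.000 -6.000 113.000
-68.000 -6.000 113.000
-60.000 2.000 96.000
-89.500 -19.000 5.000
-89.500 -19.000 5.000
-93.500 -2.000 -70.000


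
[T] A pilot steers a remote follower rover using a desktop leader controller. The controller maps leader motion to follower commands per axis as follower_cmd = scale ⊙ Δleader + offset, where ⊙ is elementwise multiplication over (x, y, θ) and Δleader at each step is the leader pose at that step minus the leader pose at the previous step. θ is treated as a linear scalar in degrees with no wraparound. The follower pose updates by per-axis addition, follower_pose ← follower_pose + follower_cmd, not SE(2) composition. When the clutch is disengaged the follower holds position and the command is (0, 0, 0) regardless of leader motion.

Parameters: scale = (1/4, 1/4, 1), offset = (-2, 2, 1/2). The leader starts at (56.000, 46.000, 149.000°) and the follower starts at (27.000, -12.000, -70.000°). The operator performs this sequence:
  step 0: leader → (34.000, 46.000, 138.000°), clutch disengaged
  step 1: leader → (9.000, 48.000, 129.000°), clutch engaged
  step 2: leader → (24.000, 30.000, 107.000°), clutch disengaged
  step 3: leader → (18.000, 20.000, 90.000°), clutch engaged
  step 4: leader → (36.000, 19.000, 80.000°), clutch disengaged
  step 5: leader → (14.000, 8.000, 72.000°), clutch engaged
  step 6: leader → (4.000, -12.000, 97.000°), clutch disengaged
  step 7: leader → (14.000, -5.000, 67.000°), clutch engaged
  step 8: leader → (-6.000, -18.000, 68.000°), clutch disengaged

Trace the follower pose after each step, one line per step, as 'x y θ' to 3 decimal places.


step 0: Δleader=(-22.000, 0.000, -11.000°), disengaged; cmd=(0,0,0) → follower holds at (27.000, -12.000, -70.000°)
step 1: Δleader=(-25.000, 2.000, -9.000°), engaged; cmd=(-8.250, 2.500, -8.500°) → follower=(18.750, -9.500, -78.500°)
step 2: Δleader=(15.000, -18.000, -22.000°), disengaged; cmd=(0,0,0) → follower holds at (18.750, -9.500, -78.500°)
step 3: Δleader=(-6.000, -10.000, -17.000°), engaged; cmd=(-3.500, -0.500, -16.500°) → follower=(15.250, -10.000, -95.000°)
step 4: Δleader=(18.000, -1.000, -10.000°), disengaged; cmd=(0,0,0) → follower holds at (15.250, -10.000, -95.000°)
step 5: Δleader=(-22.000, -11.000, -8.000°), engaged; cmd=(-7.500, -0.750, -7.500°) → follower=(7.750, -10.750, -102.500°)
step 6: Δleader=(-10.000, -20.000, 25.000°), disengaged; cmd=(0,0,0) → follower holds at (7.750, -10.750, -102.500°)
step 7: Δleader=(10.000, 7.000, -30.000°), engaged; cmd=(0.500, 3.750, -29.500°) → follower=(8.250, -7.000, -132.000°)
step 8: Δleader=(-20.000, -13.000, 1.000°), disengaged; cmd=(0,0,0) → follower holds at (8.250, -7.000, -132.000°)

27.000 -12.000 -70.000
18.750 -9.500 -78.500
18.750 -9.500 -78.500
15.250 -10.000 -95.000
15.250 -10.000 -95.000
7.750 -10.750 -102.500
7.750 -10.750 -102.500
8.250 -7.000 -132.000
8.250 -7.000 -132.000
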